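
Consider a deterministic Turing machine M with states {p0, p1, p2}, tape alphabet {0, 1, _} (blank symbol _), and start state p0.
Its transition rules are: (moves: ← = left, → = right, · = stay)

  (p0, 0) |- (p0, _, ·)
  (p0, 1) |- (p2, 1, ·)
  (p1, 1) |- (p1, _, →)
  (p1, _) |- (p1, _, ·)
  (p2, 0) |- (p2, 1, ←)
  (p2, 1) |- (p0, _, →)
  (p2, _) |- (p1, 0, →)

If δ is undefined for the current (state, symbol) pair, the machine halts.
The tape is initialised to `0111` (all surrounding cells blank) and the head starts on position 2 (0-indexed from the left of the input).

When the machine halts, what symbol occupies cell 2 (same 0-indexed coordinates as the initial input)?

p0 | 01[1]1_   read 1 → write 1, move ·, go to p2
p2 | 01[1]1_   read 1 → write _, move →, go to p0
p0 | 01_[1]_   read 1 → write 1, move ·, go to p2
p2 | 01_[1]_   read 1 → write _, move →, go to p0
p0 | 01__[_]
Cell 2 holds _ when M halts.

_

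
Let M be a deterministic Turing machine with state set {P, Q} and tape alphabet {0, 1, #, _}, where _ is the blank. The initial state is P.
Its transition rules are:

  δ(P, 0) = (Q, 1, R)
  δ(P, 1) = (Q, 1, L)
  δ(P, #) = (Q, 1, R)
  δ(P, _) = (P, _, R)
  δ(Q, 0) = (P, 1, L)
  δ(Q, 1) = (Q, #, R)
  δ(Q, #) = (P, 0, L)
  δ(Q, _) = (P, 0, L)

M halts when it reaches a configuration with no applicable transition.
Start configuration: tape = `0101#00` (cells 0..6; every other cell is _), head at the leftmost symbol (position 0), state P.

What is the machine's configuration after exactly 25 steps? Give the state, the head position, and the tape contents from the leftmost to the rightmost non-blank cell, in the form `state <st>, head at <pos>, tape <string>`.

P | [0]101#00_   read 0 → write 1, move R, go to Q
Q | 1[1]01#00_   read 1 → write #, move R, go to Q
Q | 1#[0]1#00_   read 0 → write 1, move L, go to P
P | 1[#]11#00_   read # → write 1, move R, go to Q
Q | 11[1]1#00_   read 1 → write #, move R, go to Q
Q | 11#[1]#00_   read 1 → write #, move R, go to Q
Q | 11##[#]00_   read # → write 0, move L, go to P
P | 11#[#]000_   read # → write 1, move R, go to Q
Q | 11#1[0]00_   read 0 → write 1, move L, go to P
P | 11#[1]100_   read 1 → write 1, move L, go to Q
Q | 11[#]1100_   read # → write 0, move L, go to P
P | 1[1]01100_   read 1 → write 1, move L, go to Q
Q | [1]101100_   read 1 → write #, move R, go to Q
Q | #[1]01100_   read 1 → write #, move R, go to Q
Q | ##[0]1100_   read 0 → write 1, move L, go to P
P | #[#]11100_   read # → write 1, move R, go to Q
Q | #1[1]1100_   read 1 → write #, move R, go to Q
Q | #1#[1]100_   read 1 → write #, move R, go to Q
Q | #1##[1]00_   read 1 → write #, move R, go to Q
Q | #1###[0]0_   read 0 → write 1, move L, go to P
P | #1##[#]10_   read # → write 1, move R, go to Q
Q | #1##1[1]0_   read 1 → write #, move R, go to Q
Q | #1##1#[0]_   read 0 → write 1, move L, go to P
P | #1##1[#]1_   read # → write 1, move R, go to Q
Q | #1##11[1]_   read 1 → write #, move R, go to Q
Q | #1##11#[_]
After 25 steps: state Q, head at 7, tape #1##11#.

state Q, head at 7, tape #1##11#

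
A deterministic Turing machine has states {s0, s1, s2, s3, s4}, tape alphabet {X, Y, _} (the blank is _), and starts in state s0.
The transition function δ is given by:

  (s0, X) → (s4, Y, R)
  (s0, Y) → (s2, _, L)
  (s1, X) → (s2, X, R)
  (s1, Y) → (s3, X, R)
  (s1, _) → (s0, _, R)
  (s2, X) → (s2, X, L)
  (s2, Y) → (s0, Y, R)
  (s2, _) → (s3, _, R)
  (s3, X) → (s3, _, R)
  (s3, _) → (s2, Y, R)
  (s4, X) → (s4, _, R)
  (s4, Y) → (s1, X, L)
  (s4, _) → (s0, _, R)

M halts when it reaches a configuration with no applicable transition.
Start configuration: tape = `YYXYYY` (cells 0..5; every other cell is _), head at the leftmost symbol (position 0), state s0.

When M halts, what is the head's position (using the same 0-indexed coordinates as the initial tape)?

4

s0 | _[Y]YXYYY   read Y → write _, move L, go to s2
s2 | [_]_YXYYY   read _ → write _, move R, go to s3
s3 | _[_]YXYYY   read _ → write Y, move R, go to s2
s2 | _Y[Y]XYYY   read Y → write Y, move R, go to s0
s0 | _YY[X]YYY   read X → write Y, move R, go to s4
s4 | _YYY[Y]YY   read Y → write X, move L, go to s1
s1 | _YY[Y]XYY   read Y → write X, move R, go to s3
s3 | _YYX[X]YY   read X → write _, move R, go to s3
s3 | _YYX_[Y]Y
At halt the head is at cell 4.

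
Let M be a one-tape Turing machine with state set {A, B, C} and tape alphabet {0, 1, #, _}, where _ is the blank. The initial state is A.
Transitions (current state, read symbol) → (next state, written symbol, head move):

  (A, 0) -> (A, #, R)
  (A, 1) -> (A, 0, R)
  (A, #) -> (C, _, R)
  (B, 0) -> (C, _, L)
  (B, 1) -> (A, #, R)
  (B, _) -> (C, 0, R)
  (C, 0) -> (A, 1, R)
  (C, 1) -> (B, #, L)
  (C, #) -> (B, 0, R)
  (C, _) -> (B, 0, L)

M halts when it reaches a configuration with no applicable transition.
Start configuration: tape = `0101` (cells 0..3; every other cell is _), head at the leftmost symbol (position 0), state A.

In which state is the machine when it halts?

A | [0]101_   read 0 → write #, move R, go to A
A | #[1]01_   read 1 → write 0, move R, go to A
A | #0[0]1_   read 0 → write #, move R, go to A
A | #0#[1]_   read 1 → write 0, move R, go to A
A | #0#0[_]
No transition is defined for (A, _); M halts in state A.

A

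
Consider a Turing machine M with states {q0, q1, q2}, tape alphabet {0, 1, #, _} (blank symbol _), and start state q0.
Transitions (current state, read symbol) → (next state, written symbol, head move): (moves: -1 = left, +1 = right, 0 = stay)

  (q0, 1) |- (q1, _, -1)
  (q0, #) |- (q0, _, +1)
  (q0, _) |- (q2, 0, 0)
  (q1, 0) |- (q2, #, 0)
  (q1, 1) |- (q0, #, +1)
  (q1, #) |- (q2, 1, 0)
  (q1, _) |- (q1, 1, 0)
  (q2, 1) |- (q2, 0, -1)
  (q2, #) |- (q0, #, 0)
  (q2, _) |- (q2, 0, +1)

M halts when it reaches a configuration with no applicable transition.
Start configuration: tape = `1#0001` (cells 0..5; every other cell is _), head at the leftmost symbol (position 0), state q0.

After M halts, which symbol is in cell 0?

0

state=q0 head=0 tape=_[1]#0001   (q0,1)→(q1,_,-1)
state=q1 head=-1 tape=[_]_#0001   (q1,_)→(q1,1,0)
state=q1 head=-1 tape=[1]_#0001   (q1,1)→(q0,#,+1)
state=q0 head=0 tape=#[_]#0001   (q0,_)→(q2,0,0)
state=q2 head=0 tape=#[0]#0001
Cell 0 holds 0 when M halts.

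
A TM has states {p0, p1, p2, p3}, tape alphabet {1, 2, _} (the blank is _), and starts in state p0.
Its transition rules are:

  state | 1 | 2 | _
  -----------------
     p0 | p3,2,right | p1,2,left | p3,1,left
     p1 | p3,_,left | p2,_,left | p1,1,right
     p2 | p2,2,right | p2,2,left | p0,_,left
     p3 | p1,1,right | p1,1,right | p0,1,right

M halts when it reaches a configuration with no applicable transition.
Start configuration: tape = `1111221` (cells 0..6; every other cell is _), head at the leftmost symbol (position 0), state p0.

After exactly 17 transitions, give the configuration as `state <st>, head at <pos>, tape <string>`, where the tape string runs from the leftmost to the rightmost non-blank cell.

state=p0 head=0 tape=[1]111221   (p0,1)→(p3,2,right)
state=p3 head=1 tape=2[1]11221   (p3,1)→(p1,1,right)
state=p1 head=2 tape=21[1]1221   (p1,1)→(p3,_,left)
state=p3 head=1 tape=2[1]_1221   (p3,1)→(p1,1,right)
state=p1 head=2 tape=21[_]1221   (p1,_)→(p1,1,right)
state=p1 head=3 tape=211[1]221   (p1,1)→(p3,_,left)
state=p3 head=2 tape=21[1]_221   (p3,1)→(p1,1,right)
state=p1 head=3 tape=211[_]221   (p1,_)→(p1,1,right)
state=p1 head=4 tape=2111[2]21   (p1,2)→(p2,_,left)
state=p2 head=3 tape=211[1]_21   (p2,1)→(p2,2,right)
state=p2 head=4 tape=2112[_]21   (p2,_)→(p0,_,left)
state=p0 head=3 tape=211[2]_21   (p0,2)→(p1,2,left)
state=p1 head=2 tape=21[1]2_21   (p1,1)→(p3,_,left)
state=p3 head=1 tape=2[1]_2_21   (p3,1)→(p1,1,right)
state=p1 head=2 tape=21[_]2_21   (p1,_)→(p1,1,right)
state=p1 head=3 tape=211[2]_21   (p1,2)→(p2,_,left)
state=p2 head=2 tape=21[1]__21   (p2,1)→(p2,2,right)
state=p2 head=3 tape=212[_]_21
After 17 steps: state p2, head at 3, tape 212__21.

state p2, head at 3, tape 212__21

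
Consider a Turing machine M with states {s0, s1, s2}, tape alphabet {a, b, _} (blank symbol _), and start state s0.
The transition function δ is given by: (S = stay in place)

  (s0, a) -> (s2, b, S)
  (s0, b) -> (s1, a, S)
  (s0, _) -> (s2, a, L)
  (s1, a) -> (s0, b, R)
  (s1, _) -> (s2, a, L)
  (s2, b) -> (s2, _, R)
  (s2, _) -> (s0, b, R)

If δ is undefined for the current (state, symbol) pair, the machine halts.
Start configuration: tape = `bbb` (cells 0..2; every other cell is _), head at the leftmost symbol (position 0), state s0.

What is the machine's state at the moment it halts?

s0 | [b]bb_   read b → write a, move S, go to s1
s1 | [a]bb_   read a → write b, move R, go to s0
s0 | b[b]b_   read b → write a, move S, go to s1
s1 | b[a]b_   read a → write b, move R, go to s0
s0 | bb[b]_   read b → write a, move S, go to s1
s1 | bb[a]_   read a → write b, move R, go to s0
s0 | bbb[_]   read _ → write a, move L, go to s2
s2 | bb[b]a   read b → write _, move R, go to s2
s2 | bb_[a]
No transition is defined for (s2, a); M halts in state s2.

s2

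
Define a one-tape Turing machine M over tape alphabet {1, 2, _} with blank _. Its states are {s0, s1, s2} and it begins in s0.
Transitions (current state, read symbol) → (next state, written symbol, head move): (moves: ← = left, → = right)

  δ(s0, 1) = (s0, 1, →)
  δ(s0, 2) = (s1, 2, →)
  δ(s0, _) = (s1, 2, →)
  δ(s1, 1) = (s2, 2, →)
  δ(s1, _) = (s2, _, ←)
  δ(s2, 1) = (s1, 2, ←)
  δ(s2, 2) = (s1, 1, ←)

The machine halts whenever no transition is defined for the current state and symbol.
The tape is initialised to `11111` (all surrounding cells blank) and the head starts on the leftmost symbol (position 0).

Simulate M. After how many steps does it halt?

s0 | [1]1111__   read 1 → write 1, move →, go to s0
s0 | 1[1]111__   read 1 → write 1, move →, go to s0
s0 | 11[1]11__   read 1 → write 1, move →, go to s0
s0 | 111[1]1__   read 1 → write 1, move →, go to s0
s0 | 1111[1]__   read 1 → write 1, move →, go to s0
s0 | 11111[_]_   read _ → write 2, move →, go to s1
s1 | 111112[_]   read _ → write _, move ←, go to s2
s2 | 11111[2]_   read 2 → write 1, move ←, go to s1
s1 | 1111[1]1_   read 1 → write 2, move →, go to s2
s2 | 11112[1]_   read 1 → write 2, move ←, go to s1
s1 | 1111[2]2_
M halts after 10 transitions.

10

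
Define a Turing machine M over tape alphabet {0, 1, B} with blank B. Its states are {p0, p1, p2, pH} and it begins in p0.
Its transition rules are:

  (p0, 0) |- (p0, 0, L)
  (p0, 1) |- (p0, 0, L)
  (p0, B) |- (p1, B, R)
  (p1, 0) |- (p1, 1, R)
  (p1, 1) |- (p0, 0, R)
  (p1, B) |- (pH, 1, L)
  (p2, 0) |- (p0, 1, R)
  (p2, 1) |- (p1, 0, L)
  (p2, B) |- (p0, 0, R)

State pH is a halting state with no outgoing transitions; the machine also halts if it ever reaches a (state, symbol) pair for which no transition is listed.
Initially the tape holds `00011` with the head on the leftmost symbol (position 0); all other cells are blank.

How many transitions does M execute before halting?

state=p0 head=0 tape=B[0]0011B   (p0,0)→(p0,0,L)
state=p0 head=-1 tape=[B]00011B   (p0,B)→(p1,B,R)
state=p1 head=0 tape=B[0]0011B   (p1,0)→(p1,1,R)
state=p1 head=1 tape=B1[0]011B   (p1,0)→(p1,1,R)
state=p1 head=2 tape=B11[0]11B   (p1,0)→(p1,1,R)
state=p1 head=3 tape=B111[1]1B   (p1,1)→(p0,0,R)
state=p0 head=4 tape=B1110[1]B   (p0,1)→(p0,0,L)
state=p0 head=3 tape=B111[0]0B   (p0,0)→(p0,0,L)
state=p0 head=2 tape=B11[1]00B   (p0,1)→(p0,0,L)
state=p0 head=1 tape=B1[1]000B   (p0,1)→(p0,0,L)
state=p0 head=0 tape=B[1]0000B   (p0,1)→(p0,0,L)
state=p0 head=-1 tape=[B]00000B   (p0,B)→(p1,B,R)
state=p1 head=0 tape=B[0]0000B   (p1,0)→(p1,1,R)
state=p1 head=1 tape=B1[0]000B   (p1,0)→(p1,1,R)
state=p1 head=2 tape=B11[0]00B   (p1,0)→(p1,1,R)
state=p1 head=3 tape=B111[0]0B   (p1,0)→(p1,1,R)
state=p1 head=4 tape=B1111[0]B   (p1,0)→(p1,1,R)
state=p1 head=5 tape=B11111[B]   (p1,B)→(pH,1,L)
state=pH head=4 tape=B1111[1]1
M halts after 18 transitions.

18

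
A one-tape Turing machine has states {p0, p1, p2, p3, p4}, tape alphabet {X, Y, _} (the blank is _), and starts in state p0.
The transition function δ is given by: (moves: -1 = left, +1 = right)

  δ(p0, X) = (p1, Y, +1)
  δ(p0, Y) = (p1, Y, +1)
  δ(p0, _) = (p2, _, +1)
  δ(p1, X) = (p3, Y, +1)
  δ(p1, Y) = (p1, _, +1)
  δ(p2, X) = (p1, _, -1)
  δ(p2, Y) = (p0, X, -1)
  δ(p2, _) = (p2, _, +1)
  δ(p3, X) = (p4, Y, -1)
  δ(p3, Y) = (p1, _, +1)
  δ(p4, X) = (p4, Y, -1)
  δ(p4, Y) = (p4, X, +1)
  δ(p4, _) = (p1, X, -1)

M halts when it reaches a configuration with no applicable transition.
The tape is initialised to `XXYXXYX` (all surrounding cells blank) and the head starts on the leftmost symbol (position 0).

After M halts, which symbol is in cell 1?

_

p0 | [X]XYXXYX_   read X → write Y, move +1, go to p1
p1 | Y[X]YXXYX_   read X → write Y, move +1, go to p3
p3 | YY[Y]XXYX_   read Y → write _, move +1, go to p1
p1 | YY_[X]XYX_   read X → write Y, move +1, go to p3
p3 | YY_Y[X]YX_   read X → write Y, move -1, go to p4
p4 | YY_[Y]YYX_   read Y → write X, move +1, go to p4
p4 | YY_X[Y]YX_   read Y → write X, move +1, go to p4
p4 | YY_XX[Y]X_   read Y → write X, move +1, go to p4
p4 | YY_XXX[X]_   read X → write Y, move -1, go to p4
p4 | YY_XX[X]Y_   read X → write Y, move -1, go to p4
p4 | YY_X[X]YY_   read X → write Y, move -1, go to p4
p4 | YY_[X]YYY_   read X → write Y, move -1, go to p4
p4 | YY[_]YYYY_   read _ → write X, move -1, go to p1
p1 | Y[Y]XYYYY_   read Y → write _, move +1, go to p1
p1 | Y_[X]YYYY_   read X → write Y, move +1, go to p3
p3 | Y_Y[Y]YYY_   read Y → write _, move +1, go to p1
p1 | Y_Y_[Y]YY_   read Y → write _, move +1, go to p1
p1 | Y_Y__[Y]Y_   read Y → write _, move +1, go to p1
p1 | Y_Y___[Y]_   read Y → write _, move +1, go to p1
p1 | Y_Y____[_]
Cell 1 holds _ when M halts.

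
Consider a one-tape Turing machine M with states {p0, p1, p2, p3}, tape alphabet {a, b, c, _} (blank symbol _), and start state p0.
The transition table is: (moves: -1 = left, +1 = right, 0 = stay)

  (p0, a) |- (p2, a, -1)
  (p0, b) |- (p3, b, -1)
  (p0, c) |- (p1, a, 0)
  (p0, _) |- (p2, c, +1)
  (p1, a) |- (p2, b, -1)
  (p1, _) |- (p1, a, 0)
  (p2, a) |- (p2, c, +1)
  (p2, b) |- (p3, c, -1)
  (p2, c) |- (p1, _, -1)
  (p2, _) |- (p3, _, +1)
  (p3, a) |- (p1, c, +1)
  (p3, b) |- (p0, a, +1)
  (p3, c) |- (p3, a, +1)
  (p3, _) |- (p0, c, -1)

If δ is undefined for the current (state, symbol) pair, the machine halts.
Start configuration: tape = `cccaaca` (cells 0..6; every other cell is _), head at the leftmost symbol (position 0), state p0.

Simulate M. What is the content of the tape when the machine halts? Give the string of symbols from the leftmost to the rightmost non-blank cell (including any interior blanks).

acc_bca

p0 | _[c]ccaaca   read c → write a, move 0, go to p1
p1 | _[a]ccaaca   read a → write b, move -1, go to p2
p2 | [_]bccaaca   read _ → write _, move +1, go to p3
p3 | _[b]ccaaca   read b → write a, move +1, go to p0
p0 | _a[c]caaca   read c → write a, move 0, go to p1
p1 | _a[a]caaca   read a → write b, move -1, go to p2
p2 | _[a]bcaaca   read a → write c, move +1, go to p2
p2 | _c[b]caaca   read b → write c, move -1, go to p3
p3 | _[c]ccaaca   read c → write a, move +1, go to p3
p3 | _a[c]caaca   read c → write a, move +1, go to p3
p3 | _aa[c]aaca   read c → write a, move +1, go to p3
p3 | _aaa[a]aca   read a → write c, move +1, go to p1
p1 | _aaac[a]ca   read a → write b, move -1, go to p2
p2 | _aaa[c]bca   read c → write _, move -1, go to p1
p1 | _aa[a]_bca   read a → write b, move -1, go to p2
p2 | _a[a]b_bca   read a → write c, move +1, go to p2
p2 | _ac[b]_bca   read b → write c, move -1, go to p3
p3 | _a[c]c_bca   read c → write a, move +1, go to p3
p3 | _aa[c]_bca   read c → write a, move +1, go to p3
p3 | _aaa[_]bca   read _ → write c, move -1, go to p0
p0 | _aa[a]cbca   read a → write a, move -1, go to p2
p2 | _a[a]acbca   read a → write c, move +1, go to p2
p2 | _ac[a]cbca   read a → write c, move +1, go to p2
p2 | _acc[c]bca   read c → write _, move -1, go to p1
p1 | _ac[c]_bca
The non-blank tape span at halt is acc_bca.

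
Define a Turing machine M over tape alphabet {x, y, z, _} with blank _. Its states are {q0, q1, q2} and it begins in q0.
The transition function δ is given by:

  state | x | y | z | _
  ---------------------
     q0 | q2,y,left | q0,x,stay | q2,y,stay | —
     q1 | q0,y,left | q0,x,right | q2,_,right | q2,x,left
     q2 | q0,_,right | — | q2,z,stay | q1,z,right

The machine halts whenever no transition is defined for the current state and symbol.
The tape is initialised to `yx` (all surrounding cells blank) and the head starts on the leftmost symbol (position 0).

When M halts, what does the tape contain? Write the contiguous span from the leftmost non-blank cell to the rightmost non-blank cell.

zzx

q0 | _[y]x_   read y → write x, move stay, go to q0
q0 | _[x]x_   read x → write y, move left, go to q2
q2 | [_]yx_   read _ → write z, move right, go to q1
q1 | z[y]x_   read y → write x, move right, go to q0
q0 | zx[x]_   read x → write y, move left, go to q2
q2 | z[x]y_   read x → write _, move right, go to q0
q0 | z_[y]_   read y → write x, move stay, go to q0
q0 | z_[x]_   read x → write y, move left, go to q2
q2 | z[_]y_   read _ → write z, move right, go to q1
q1 | zz[y]_   read y → write x, move right, go to q0
q0 | zzx[_]
The non-blank tape span at halt is zzx.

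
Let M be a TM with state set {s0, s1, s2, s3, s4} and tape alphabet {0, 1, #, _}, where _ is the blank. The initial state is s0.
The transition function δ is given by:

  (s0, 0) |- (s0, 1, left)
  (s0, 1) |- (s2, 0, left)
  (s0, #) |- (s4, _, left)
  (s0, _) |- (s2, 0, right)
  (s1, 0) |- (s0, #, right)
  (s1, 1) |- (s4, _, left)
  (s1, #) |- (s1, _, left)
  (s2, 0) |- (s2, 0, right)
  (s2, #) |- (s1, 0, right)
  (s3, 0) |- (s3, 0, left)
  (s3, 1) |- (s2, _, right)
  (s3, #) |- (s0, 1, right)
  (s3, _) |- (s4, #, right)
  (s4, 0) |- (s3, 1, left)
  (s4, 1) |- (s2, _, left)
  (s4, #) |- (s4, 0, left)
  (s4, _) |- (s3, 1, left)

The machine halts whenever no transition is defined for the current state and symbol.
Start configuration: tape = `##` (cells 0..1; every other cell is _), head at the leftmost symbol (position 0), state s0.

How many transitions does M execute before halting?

5

s0 | __[#]#   read # → write _, move left, go to s4
s4 | _[_]_#   read _ → write 1, move left, go to s3
s3 | [_]1_#   read _ → write #, move right, go to s4
s4 | #[1]_#   read 1 → write _, move left, go to s2
s2 | [#]__#   read # → write 0, move right, go to s1
s1 | 0[_]_#
M halts after 5 transitions.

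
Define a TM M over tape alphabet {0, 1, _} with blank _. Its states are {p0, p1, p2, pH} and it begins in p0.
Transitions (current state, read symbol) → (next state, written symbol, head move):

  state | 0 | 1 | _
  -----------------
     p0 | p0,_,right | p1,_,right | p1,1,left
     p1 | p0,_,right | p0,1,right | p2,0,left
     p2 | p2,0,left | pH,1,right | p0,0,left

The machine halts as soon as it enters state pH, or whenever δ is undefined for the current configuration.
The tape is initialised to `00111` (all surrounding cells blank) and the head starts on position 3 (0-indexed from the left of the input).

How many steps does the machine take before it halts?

16

state=p0 head=3 tape=001[1]1___   (p0,1)→(p1,_,right)
state=p1 head=4 tape=001_[1]___   (p1,1)→(p0,1,right)
state=p0 head=5 tape=001_1[_]__   (p0,_)→(p1,1,left)
state=p1 head=4 tape=001_[1]1__   (p1,1)→(p0,1,right)
state=p0 head=5 tape=001_1[1]__   (p0,1)→(p1,_,right)
state=p1 head=6 tape=001_1_[_]_   (p1,_)→(p2,0,left)
state=p2 head=5 tape=001_1[_]0_   (p2,_)→(p0,0,left)
state=p0 head=4 tape=001_[1]00_   (p0,1)→(p1,_,right)
state=p1 head=5 tape=001__[0]0_   (p1,0)→(p0,_,right)
state=p0 head=6 tape=001___[0]_   (p0,0)→(p0,_,right)
state=p0 head=7 tape=001____[_]   (p0,_)→(p1,1,left)
state=p1 head=6 tape=001___[_]1   (p1,_)→(p2,0,left)
state=p2 head=5 tape=001__[_]01   (p2,_)→(p0,0,left)
state=p0 head=4 tape=001_[_]001   (p0,_)→(p1,1,left)
state=p1 head=3 tape=001[_]1001   (p1,_)→(p2,0,left)
state=p2 head=2 tape=00[1]01001   (p2,1)→(pH,1,right)
state=pH head=3 tape=001[0]1001
M halts after 16 transitions.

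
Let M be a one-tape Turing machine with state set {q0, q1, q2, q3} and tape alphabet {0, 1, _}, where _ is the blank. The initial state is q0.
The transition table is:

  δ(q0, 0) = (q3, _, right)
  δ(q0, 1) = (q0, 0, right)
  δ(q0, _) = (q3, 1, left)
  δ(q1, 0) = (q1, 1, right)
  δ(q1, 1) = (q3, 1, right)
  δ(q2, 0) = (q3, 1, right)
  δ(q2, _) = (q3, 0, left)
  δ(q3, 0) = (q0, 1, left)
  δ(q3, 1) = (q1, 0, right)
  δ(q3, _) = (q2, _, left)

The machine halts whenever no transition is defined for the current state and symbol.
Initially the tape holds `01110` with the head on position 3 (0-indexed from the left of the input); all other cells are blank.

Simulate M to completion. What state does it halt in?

q1

state=q0 head=3 tape=011[1]0_   (q0,1)→(q0,0,right)
state=q0 head=4 tape=0110[0]_   (q0,0)→(q3,_,right)
state=q3 head=5 tape=0110_[_]   (q3,_)→(q2,_,left)
state=q2 head=4 tape=0110[_]_   (q2,_)→(q3,0,left)
state=q3 head=3 tape=011[0]0_   (q3,0)→(q0,1,left)
state=q0 head=2 tape=01[1]10_   (q0,1)→(q0,0,right)
state=q0 head=3 tape=010[1]0_   (q0,1)→(q0,0,right)
state=q0 head=4 tape=0100[0]_   (q0,0)→(q3,_,right)
state=q3 head=5 tape=0100_[_]   (q3,_)→(q2,_,left)
state=q2 head=4 tape=0100[_]_   (q2,_)→(q3,0,left)
state=q3 head=3 tape=010[0]0_   (q3,0)→(q0,1,left)
state=q0 head=2 tape=01[0]10_   (q0,0)→(q3,_,right)
state=q3 head=3 tape=01_[1]0_   (q3,1)→(q1,0,right)
state=q1 head=4 tape=01_0[0]_   (q1,0)→(q1,1,right)
state=q1 head=5 tape=01_01[_]
No transition is defined for (q1, _); M halts in state q1.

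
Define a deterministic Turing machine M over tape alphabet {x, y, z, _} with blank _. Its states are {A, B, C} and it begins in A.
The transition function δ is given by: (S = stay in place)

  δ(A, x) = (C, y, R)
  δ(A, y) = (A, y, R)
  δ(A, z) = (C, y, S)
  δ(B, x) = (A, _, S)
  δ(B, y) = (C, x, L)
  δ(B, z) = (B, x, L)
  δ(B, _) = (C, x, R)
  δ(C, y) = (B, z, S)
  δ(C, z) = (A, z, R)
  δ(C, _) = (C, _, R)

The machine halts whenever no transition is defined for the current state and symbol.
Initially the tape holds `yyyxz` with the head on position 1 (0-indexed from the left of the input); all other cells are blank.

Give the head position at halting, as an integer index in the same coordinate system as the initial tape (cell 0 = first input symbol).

5

state=A head=1 tape=y[y]yxz_   (A,y)→(A,y,R)
state=A head=2 tape=yy[y]xz_   (A,y)→(A,y,R)
state=A head=3 tape=yyy[x]z_   (A,x)→(C,y,R)
state=C head=4 tape=yyyy[z]_   (C,z)→(A,z,R)
state=A head=5 tape=yyyyz[_]
At halt the head is at cell 5.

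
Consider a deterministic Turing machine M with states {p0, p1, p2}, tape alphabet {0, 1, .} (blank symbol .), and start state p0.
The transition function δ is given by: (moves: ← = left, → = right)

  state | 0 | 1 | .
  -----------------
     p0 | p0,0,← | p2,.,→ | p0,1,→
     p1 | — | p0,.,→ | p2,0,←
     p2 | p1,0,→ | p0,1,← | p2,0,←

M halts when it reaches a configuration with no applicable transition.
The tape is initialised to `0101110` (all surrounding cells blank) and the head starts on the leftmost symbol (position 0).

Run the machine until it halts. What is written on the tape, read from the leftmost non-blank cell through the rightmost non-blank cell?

0.0.1.00

state=p0 head=0 tape=.[0]101110.   (p0,0)→(p0,0,←)
state=p0 head=-1 tape=[.]0101110.   (p0,.)→(p0,1,→)
state=p0 head=0 tape=1[0]101110.   (p0,0)→(p0,0,←)
state=p0 head=-1 tape=[1]0101110.   (p0,1)→(p2,.,→)
state=p2 head=0 tape=.[0]101110.   (p2,0)→(p1,0,→)
state=p1 head=1 tape=.0[1]01110.   (p1,1)→(p0,.,→)
state=p0 head=2 tape=.0.[0]1110.   (p0,0)→(p0,0,←)
state=p0 head=1 tape=.0[.]01110.   (p0,.)→(p0,1,→)
state=p0 head=2 tape=.01[0]1110.   (p0,0)→(p0,0,←)
state=p0 head=1 tape=.0[1]01110.   (p0,1)→(p2,.,→)
state=p2 head=2 tape=.0.[0]1110.   (p2,0)→(p1,0,→)
state=p1 head=3 tape=.0.0[1]110.   (p1,1)→(p0,.,→)
state=p0 head=4 tape=.0.0.[1]10.   (p0,1)→(p2,.,→)
state=p2 head=5 tape=.0.0..[1]0.   (p2,1)→(p0,1,←)
state=p0 head=4 tape=.0.0.[.]10.   (p0,.)→(p0,1,→)
state=p0 head=5 tape=.0.0.1[1]0.   (p0,1)→(p2,.,→)
state=p2 head=6 tape=.0.0.1.[0].   (p2,0)→(p1,0,→)
state=p1 head=7 tape=.0.0.1.0[.]   (p1,.)→(p2,0,←)
state=p2 head=6 tape=.0.0.1.[0]0   (p2,0)→(p1,0,→)
state=p1 head=7 tape=.0.0.1.0[0]
The non-blank tape span at halt is 0.0.1.00.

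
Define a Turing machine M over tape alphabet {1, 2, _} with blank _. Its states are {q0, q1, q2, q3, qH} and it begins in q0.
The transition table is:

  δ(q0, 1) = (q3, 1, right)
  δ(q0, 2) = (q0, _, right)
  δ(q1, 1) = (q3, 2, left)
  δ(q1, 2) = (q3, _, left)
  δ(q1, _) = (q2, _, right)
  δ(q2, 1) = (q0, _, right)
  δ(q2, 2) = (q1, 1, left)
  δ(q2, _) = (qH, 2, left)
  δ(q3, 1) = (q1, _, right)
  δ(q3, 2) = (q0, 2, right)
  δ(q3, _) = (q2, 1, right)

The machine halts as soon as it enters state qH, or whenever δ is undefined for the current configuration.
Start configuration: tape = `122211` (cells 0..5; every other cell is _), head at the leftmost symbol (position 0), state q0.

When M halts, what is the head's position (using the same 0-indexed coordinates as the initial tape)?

6

q0 | [1]22211__   read 1 → write 1, move right, go to q3
q3 | 1[2]2211__   read 2 → write 2, move right, go to q0
q0 | 12[2]211__   read 2 → write _, move right, go to q0
q0 | 12_[2]11__   read 2 → write _, move right, go to q0
q0 | 12__[1]1__   read 1 → write 1, move right, go to q3
q3 | 12__1[1]__   read 1 → write _, move right, go to q1
q1 | 12__1_[_]_   read _ → write _, move right, go to q2
q2 | 12__1__[_]   read _ → write 2, move left, go to qH
qH | 12__1_[_]2
At halt the head is at cell 6.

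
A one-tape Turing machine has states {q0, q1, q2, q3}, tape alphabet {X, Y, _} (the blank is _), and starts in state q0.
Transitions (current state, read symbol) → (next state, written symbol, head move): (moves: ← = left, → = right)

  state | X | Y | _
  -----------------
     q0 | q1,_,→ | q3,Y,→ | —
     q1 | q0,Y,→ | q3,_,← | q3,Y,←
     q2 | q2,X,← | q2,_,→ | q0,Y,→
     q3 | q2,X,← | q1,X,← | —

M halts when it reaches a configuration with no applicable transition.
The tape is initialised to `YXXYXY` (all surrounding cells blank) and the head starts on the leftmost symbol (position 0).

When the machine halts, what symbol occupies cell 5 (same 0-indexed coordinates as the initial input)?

state=q0 head=0 tape=[Y]XXYXY   (q0,Y)→(q3,Y,→)
state=q3 head=1 tape=Y[X]XYXY   (q3,X)→(q2,X,←)
state=q2 head=0 tape=[Y]XXYXY   (q2,Y)→(q2,_,→)
state=q2 head=1 tape=_[X]XYXY   (q2,X)→(q2,X,←)
state=q2 head=0 tape=[_]XXYXY   (q2,_)→(q0,Y,→)
state=q0 head=1 tape=Y[X]XYXY   (q0,X)→(q1,_,→)
state=q1 head=2 tape=Y_[X]YXY   (q1,X)→(q0,Y,→)
state=q0 head=3 tape=Y_Y[Y]XY   (q0,Y)→(q3,Y,→)
state=q3 head=4 tape=Y_YY[X]Y   (q3,X)→(q2,X,←)
state=q2 head=3 tape=Y_Y[Y]XY   (q2,Y)→(q2,_,→)
state=q2 head=4 tape=Y_Y_[X]Y   (q2,X)→(q2,X,←)
state=q2 head=3 tape=Y_Y[_]XY   (q2,_)→(q0,Y,→)
state=q0 head=4 tape=Y_YY[X]Y   (q0,X)→(q1,_,→)
state=q1 head=5 tape=Y_YY_[Y]   (q1,Y)→(q3,_,←)
state=q3 head=4 tape=Y_YY[_]_
Cell 5 holds _ when M halts.

_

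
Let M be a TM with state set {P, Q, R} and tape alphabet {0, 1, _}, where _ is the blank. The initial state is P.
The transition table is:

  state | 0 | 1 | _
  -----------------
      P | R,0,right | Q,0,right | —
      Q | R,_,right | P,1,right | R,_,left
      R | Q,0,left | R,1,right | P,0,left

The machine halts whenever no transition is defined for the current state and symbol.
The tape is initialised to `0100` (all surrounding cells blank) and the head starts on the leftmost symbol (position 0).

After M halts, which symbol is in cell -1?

0

state=P head=0 tape=__[0]100   (P,0)→(R,0,right)
state=R head=1 tape=__0[1]00   (R,1)→(R,1,right)
state=R head=2 tape=__01[0]0   (R,0)→(Q,0,left)
state=Q head=1 tape=__0[1]00   (Q,1)→(P,1,right)
state=P head=2 tape=__01[0]0   (P,0)→(R,0,right)
state=R head=3 tape=__010[0]   (R,0)→(Q,0,left)
state=Q head=2 tape=__01[0]0   (Q,0)→(R,_,right)
state=R head=3 tape=__01_[0]   (R,0)→(Q,0,left)
state=Q head=2 tape=__01[_]0   (Q,_)→(R,_,left)
state=R head=1 tape=__0[1]_0   (R,1)→(R,1,right)
state=R head=2 tape=__01[_]0   (R,_)→(P,0,left)
state=P head=1 tape=__0[1]00   (P,1)→(Q,0,right)
state=Q head=2 tape=__00[0]0   (Q,0)→(R,_,right)
state=R head=3 tape=__00_[0]   (R,0)→(Q,0,left)
state=Q head=2 tape=__00[_]0   (Q,_)→(R,_,left)
state=R head=1 tape=__0[0]_0   (R,0)→(Q,0,left)
state=Q head=0 tape=__[0]0_0   (Q,0)→(R,_,right)
state=R head=1 tape=___[0]_0   (R,0)→(Q,0,left)
state=Q head=0 tape=__[_]0_0   (Q,_)→(R,_,left)
state=R head=-1 tape=_[_]_0_0   (R,_)→(P,0,left)
state=P head=-2 tape=[_]0_0_0
Cell -1 holds 0 when M halts.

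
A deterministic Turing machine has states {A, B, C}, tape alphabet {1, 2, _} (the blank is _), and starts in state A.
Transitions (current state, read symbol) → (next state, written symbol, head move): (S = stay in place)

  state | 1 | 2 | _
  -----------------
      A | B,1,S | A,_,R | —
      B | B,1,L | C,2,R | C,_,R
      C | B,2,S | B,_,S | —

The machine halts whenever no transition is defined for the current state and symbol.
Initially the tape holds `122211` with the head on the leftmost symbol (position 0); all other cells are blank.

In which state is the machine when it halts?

C

A | _[1]22211_   read 1 → write 1, move S, go to B
B | _[1]22211_   read 1 → write 1, move L, go to B
B | [_]122211_   read _ → write _, move R, go to C
C | _[1]22211_   read 1 → write 2, move S, go to B
B | _[2]22211_   read 2 → write 2, move R, go to C
C | _2[2]2211_   read 2 → write _, move S, go to B
B | _2[_]2211_   read _ → write _, move R, go to C
C | _2_[2]211_   read 2 → write _, move S, go to B
B | _2_[_]211_   read _ → write _, move R, go to C
C | _2__[2]11_   read 2 → write _, move S, go to B
B | _2__[_]11_   read _ → write _, move R, go to C
C | _2___[1]1_   read 1 → write 2, move S, go to B
B | _2___[2]1_   read 2 → write 2, move R, go to C
C | _2___2[1]_   read 1 → write 2, move S, go to B
B | _2___2[2]_   read 2 → write 2, move R, go to C
C | _2___22[_]
No transition is defined for (C, _); M halts in state C.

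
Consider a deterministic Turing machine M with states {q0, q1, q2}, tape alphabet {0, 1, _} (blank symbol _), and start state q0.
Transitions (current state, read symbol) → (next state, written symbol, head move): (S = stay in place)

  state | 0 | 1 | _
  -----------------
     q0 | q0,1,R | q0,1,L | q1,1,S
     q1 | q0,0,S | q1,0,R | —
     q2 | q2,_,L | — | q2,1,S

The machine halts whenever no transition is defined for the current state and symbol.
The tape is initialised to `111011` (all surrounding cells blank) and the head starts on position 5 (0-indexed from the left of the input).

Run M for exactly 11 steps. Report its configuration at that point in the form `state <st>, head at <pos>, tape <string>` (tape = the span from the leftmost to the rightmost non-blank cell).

q0 | _11101[1]   read 1 → write 1, move L, go to q0
q0 | _1110[1]1   read 1 → write 1, move L, go to q0
q0 | _111[0]11   read 0 → write 1, move R, go to q0
q0 | _1111[1]1   read 1 → write 1, move L, go to q0
q0 | _111[1]11   read 1 → write 1, move L, go to q0
q0 | _11[1]111   read 1 → write 1, move L, go to q0
q0 | _1[1]1111   read 1 → write 1, move L, go to q0
q0 | _[1]11111   read 1 → write 1, move L, go to q0
q0 | [_]111111   read _ → write 1, move S, go to q1
q1 | [1]111111   read 1 → write 0, move R, go to q1
q1 | 0[1]11111   read 1 → write 0, move R, go to q1
q1 | 00[1]1111
After 11 steps: state q1, head at 1, tape 0011111.

state q1, head at 1, tape 0011111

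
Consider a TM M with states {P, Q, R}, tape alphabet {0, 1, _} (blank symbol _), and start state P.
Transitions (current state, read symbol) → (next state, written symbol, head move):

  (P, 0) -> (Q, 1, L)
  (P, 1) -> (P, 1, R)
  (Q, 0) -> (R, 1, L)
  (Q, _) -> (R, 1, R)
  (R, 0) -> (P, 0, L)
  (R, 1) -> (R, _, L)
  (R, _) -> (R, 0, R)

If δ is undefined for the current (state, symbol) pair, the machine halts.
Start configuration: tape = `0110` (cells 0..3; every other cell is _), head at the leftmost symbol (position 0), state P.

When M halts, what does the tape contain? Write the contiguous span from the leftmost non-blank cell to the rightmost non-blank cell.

P | ____[0]110   read 0 → write 1, move L, go to Q
Q | ___[_]1110   read _ → write 1, move R, go to R
R | ___1[1]110   read 1 → write _, move L, go to R
R | ___[1]_110   read 1 → write _, move L, go to R
R | __[_]__110   read _ → write 0, move R, go to R
R | __0[_]_110   read _ → write 0, move R, go to R
R | __00[_]110   read _ → write 0, move R, go to R
R | __000[1]10   read 1 → write _, move L, go to R
R | __00[0]_10   read 0 → write 0, move L, go to P
P | __0[0]0_10   read 0 → write 1, move L, go to Q
Q | __[0]10_10   read 0 → write 1, move L, go to R
R | _[_]110_10   read _ → write 0, move R, go to R
R | _0[1]10_10   read 1 → write _, move L, go to R
R | _[0]_10_10   read 0 → write 0, move L, go to P
P | [_]0_10_10
The non-blank tape span at halt is 0_10_10.

0_10_10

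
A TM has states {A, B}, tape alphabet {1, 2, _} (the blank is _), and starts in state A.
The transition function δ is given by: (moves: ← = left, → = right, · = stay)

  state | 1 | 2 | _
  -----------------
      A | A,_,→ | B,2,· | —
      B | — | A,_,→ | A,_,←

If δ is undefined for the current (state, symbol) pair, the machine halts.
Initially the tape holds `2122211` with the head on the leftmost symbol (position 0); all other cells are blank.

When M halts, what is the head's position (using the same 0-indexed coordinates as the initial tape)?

7

state=A head=0 tape=[2]122211_   (A,2)→(B,2,·)
state=B head=0 tape=[2]122211_   (B,2)→(A,_,→)
state=A head=1 tape=_[1]22211_   (A,1)→(A,_,→)
state=A head=2 tape=__[2]2211_   (A,2)→(B,2,·)
state=B head=2 tape=__[2]2211_   (B,2)→(A,_,→)
state=A head=3 tape=___[2]211_   (A,2)→(B,2,·)
state=B head=3 tape=___[2]211_   (B,2)→(A,_,→)
state=A head=4 tape=____[2]11_   (A,2)→(B,2,·)
state=B head=4 tape=____[2]11_   (B,2)→(A,_,→)
state=A head=5 tape=_____[1]1_   (A,1)→(A,_,→)
state=A head=6 tape=______[1]_   (A,1)→(A,_,→)
state=A head=7 tape=_______[_]
At halt the head is at cell 7.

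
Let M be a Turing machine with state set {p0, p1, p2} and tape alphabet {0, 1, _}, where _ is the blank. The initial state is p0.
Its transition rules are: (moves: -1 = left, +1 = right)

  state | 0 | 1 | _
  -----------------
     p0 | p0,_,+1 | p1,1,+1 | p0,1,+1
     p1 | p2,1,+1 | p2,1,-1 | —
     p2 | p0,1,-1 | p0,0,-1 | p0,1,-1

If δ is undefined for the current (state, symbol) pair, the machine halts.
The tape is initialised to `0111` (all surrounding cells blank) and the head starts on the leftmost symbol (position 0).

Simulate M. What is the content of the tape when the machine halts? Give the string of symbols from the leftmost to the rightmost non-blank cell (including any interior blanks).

state=p0 head=0 tape=[0]111_   (p0,0)→(p0,_,+1)
state=p0 head=1 tape=_[1]11_   (p0,1)→(p1,1,+1)
state=p1 head=2 tape=_1[1]1_   (p1,1)→(p2,1,-1)
state=p2 head=1 tape=_[1]11_   (p2,1)→(p0,0,-1)
state=p0 head=0 tape=[_]011_   (p0,_)→(p0,1,+1)
state=p0 head=1 tape=1[0]11_   (p0,0)→(p0,_,+1)
state=p0 head=2 tape=1_[1]1_   (p0,1)→(p1,1,+1)
state=p1 head=3 tape=1_1[1]_   (p1,1)→(p2,1,-1)
state=p2 head=2 tape=1_[1]1_   (p2,1)→(p0,0,-1)
state=p0 head=1 tape=1[_]01_   (p0,_)→(p0,1,+1)
state=p0 head=2 tape=11[0]1_   (p0,0)→(p0,_,+1)
state=p0 head=3 tape=11_[1]_   (p0,1)→(p1,1,+1)
state=p1 head=4 tape=11_1[_]
The non-blank tape span at halt is 11_1.

11_1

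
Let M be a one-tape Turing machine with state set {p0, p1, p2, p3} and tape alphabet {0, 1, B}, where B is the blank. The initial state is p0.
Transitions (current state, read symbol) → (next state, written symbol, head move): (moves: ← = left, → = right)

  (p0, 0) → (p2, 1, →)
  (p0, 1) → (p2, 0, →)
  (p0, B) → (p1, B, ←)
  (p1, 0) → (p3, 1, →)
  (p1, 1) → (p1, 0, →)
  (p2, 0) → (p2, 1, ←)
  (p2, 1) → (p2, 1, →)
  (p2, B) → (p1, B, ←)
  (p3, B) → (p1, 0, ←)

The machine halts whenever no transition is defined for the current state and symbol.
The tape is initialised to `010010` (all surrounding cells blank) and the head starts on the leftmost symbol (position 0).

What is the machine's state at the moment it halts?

p0 | [0]10010B   read 0 → write 1, move →, go to p2
p2 | 1[1]0010B   read 1 → write 1, move →, go to p2
p2 | 11[0]010B   read 0 → write 1, move ←, go to p2
p2 | 1[1]1010B   read 1 → write 1, move →, go to p2
p2 | 11[1]010B   read 1 → write 1, move →, go to p2
p2 | 111[0]10B   read 0 → write 1, move ←, go to p2
p2 | 11[1]110B   read 1 → write 1, move →, go to p2
p2 | 111[1]10B   read 1 → write 1, move →, go to p2
p2 | 1111[1]0B   read 1 → write 1, move →, go to p2
p2 | 11111[0]B   read 0 → write 1, move ←, go to p2
p2 | 1111[1]1B   read 1 → write 1, move →, go to p2
p2 | 11111[1]B   read 1 → write 1, move →, go to p2
p2 | 111111[B]   read B → write B, move ←, go to p1
p1 | 11111[1]B   read 1 → write 0, move →, go to p1
p1 | 111110[B]
No transition is defined for (p1, B); M halts in state p1.

p1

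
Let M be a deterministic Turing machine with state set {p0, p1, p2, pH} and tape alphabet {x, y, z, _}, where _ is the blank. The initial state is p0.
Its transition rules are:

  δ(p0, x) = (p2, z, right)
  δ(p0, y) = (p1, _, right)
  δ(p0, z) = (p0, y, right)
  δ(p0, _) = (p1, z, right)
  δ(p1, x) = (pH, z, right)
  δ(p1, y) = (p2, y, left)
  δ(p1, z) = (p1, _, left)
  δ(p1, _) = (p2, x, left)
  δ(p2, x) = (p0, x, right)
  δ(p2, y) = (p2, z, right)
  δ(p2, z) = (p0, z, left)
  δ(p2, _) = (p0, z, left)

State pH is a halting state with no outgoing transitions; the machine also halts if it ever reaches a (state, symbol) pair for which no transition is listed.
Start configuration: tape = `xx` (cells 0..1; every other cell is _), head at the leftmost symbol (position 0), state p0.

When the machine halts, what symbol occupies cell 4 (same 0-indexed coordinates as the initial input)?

x

state=p0 head=0 tape=[x]x______   (p0,x)→(p2,z,right)
state=p2 head=1 tape=z[x]______   (p2,x)→(p0,x,right)
state=p0 head=2 tape=zx[_]_____   (p0,_)→(p1,z,right)
state=p1 head=3 tape=zxz[_]____   (p1,_)→(p2,x,left)
state=p2 head=2 tape=zx[z]x____   (p2,z)→(p0,z,left)
state=p0 head=1 tape=z[x]zx____   (p0,x)→(p2,z,right)
state=p2 head=2 tape=zz[z]x____   (p2,z)→(p0,z,left)
state=p0 head=1 tape=z[z]zx____   (p0,z)→(p0,y,right)
state=p0 head=2 tape=zy[z]x____   (p0,z)→(p0,y,right)
state=p0 head=3 tape=zyy[x]____   (p0,x)→(p2,z,right)
state=p2 head=4 tape=zyyz[_]___   (p2,_)→(p0,z,left)
state=p0 head=3 tape=zyy[z]z___   (p0,z)→(p0,y,right)
state=p0 head=4 tape=zyyy[z]___   (p0,z)→(p0,y,right)
state=p0 head=5 tape=zyyyy[_]__   (p0,_)→(p1,z,right)
state=p1 head=6 tape=zyyyyz[_]_   (p1,_)→(p2,x,left)
state=p2 head=5 tape=zyyyy[z]x_   (p2,z)→(p0,z,left)
state=p0 head=4 tape=zyyy[y]zx_   (p0,y)→(p1,_,right)
state=p1 head=5 tape=zyyy_[z]x_   (p1,z)→(p1,_,left)
state=p1 head=4 tape=zyyy[_]_x_   (p1,_)→(p2,x,left)
state=p2 head=3 tape=zyy[y]x_x_   (p2,y)→(p2,z,right)
state=p2 head=4 tape=zyyz[x]_x_   (p2,x)→(p0,x,right)
state=p0 head=5 tape=zyyzx[_]x_   (p0,_)→(p1,z,right)
state=p1 head=6 tape=zyyzxz[x]_   (p1,x)→(pH,z,right)
state=pH head=7 tape=zyyzxzz[_]
Cell 4 holds x when M halts.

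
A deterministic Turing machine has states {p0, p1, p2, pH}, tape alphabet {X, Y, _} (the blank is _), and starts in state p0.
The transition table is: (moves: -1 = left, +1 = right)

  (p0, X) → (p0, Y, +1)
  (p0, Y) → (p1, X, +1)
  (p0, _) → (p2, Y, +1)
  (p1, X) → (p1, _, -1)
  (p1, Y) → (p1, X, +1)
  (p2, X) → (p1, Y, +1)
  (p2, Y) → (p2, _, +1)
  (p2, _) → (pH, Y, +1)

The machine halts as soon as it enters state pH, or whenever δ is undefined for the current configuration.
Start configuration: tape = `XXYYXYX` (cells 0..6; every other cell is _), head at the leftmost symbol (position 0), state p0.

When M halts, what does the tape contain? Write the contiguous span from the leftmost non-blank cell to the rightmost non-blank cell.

YX___YX

state=p0 head=0 tape=[X]XYYXYX   (p0,X)→(p0,Y,+1)
state=p0 head=1 tape=Y[X]YYXYX   (p0,X)→(p0,Y,+1)
state=p0 head=2 tape=YY[Y]YXYX   (p0,Y)→(p1,X,+1)
state=p1 head=3 tape=YYX[Y]XYX   (p1,Y)→(p1,X,+1)
state=p1 head=4 tape=YYXX[X]YX   (p1,X)→(p1,_,-1)
state=p1 head=3 tape=YYX[X]_YX   (p1,X)→(p1,_,-1)
state=p1 head=2 tape=YY[X]__YX   (p1,X)→(p1,_,-1)
state=p1 head=1 tape=Y[Y]___YX   (p1,Y)→(p1,X,+1)
state=p1 head=2 tape=YX[_]__YX
The non-blank tape span at halt is YX___YX.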